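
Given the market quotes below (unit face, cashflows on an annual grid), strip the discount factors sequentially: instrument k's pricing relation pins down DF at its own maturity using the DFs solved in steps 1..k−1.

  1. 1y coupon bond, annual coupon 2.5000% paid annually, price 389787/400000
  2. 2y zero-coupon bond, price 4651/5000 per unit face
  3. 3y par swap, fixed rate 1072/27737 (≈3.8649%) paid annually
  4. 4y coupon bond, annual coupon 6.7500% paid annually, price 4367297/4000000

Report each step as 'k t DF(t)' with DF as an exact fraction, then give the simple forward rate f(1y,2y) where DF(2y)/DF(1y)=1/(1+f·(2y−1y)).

step 1 [1y] bond c/1=1/40: DF=(389787/400000 − 1/40·(0))/(1+1/40) = 9507/10000 ≈ 0.950700
step 2 [2y] zero: DF = P = 4651/5000 ≈ 0.930200
step 3 [3y] swap r/1=1072/27737: DF=(1 − 1072/27737·(0.950700+0.930200))/(1+1072/27737) = 558/625 ≈ 0.892800
step 4 [4y] bond c/1=27/400: DF=(4367297/4000000 − 27/400·(0.950700+0.930200+0.892800))/(1+27/400) = 4237/5000 ≈ 0.847400

1 1 9507/10000
2 2 4651/5000
3 3 558/625
4 4 4237/5000
f(1y,2y) = ((9507/10000)/(4651/5000) − 1)/(1) = 205/9302 ≈ 2.2038%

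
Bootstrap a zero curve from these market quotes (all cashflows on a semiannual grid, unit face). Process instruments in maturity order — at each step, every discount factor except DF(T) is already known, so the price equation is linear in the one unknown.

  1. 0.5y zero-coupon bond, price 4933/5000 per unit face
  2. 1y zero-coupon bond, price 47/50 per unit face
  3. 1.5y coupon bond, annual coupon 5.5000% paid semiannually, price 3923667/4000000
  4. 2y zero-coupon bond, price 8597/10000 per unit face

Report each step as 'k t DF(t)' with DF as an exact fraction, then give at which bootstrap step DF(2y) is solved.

1 1/2 4933/5000
2 1 47/50
3 3/2 9031/10000
4 2 8597/10000
DF(2y) is solved at step 4

step 1 [0.5y] zero: DF = P = 4933/5000 ≈ 0.986600
step 2 [1y] zero: DF = P = 47/50 ≈ 0.940000
step 3 [1.5y] bond c/2=11/400: DF=(3923667/4000000 − 11/400·(0.986600+0.940000))/(1+11/400) = 9031/10000 ≈ 0.903100
step 4 [2y] zero: DF = P = 8597/10000 ≈ 0.859700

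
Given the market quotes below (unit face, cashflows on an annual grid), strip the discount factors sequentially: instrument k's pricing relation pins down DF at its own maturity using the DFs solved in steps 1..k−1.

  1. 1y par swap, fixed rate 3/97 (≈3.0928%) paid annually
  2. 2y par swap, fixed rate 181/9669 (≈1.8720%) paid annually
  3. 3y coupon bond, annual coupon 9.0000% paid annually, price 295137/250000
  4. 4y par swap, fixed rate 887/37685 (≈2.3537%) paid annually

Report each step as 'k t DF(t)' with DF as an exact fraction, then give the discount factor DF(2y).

step 1 [1y] swap r/1=3/97: DF=(1 − 3/97·(0))/(1+3/97) = 97/100 ≈ 0.970000
step 2 [2y] swap r/1=181/9669: DF=(1 − 181/9669·(0.970000))/(1+181/9669) = 4819/5000 ≈ 0.963800
step 3 [3y] bond c/1=9/100: DF=(295137/250000 − 9/100·(0.970000+0.963800))/(1+9/100) = 4617/5000 ≈ 0.923400
step 4 [4y] swap r/1=887/37685: DF=(1 − 887/37685·(0.970000+0.963800+0.923400))/(1+887/37685) = 9113/10000 ≈ 0.911300

1 1 97/100
2 2 4819/5000
3 3 4617/5000
4 4 9113/10000
DF(2y) = 4819/5000 ≈ 0.963800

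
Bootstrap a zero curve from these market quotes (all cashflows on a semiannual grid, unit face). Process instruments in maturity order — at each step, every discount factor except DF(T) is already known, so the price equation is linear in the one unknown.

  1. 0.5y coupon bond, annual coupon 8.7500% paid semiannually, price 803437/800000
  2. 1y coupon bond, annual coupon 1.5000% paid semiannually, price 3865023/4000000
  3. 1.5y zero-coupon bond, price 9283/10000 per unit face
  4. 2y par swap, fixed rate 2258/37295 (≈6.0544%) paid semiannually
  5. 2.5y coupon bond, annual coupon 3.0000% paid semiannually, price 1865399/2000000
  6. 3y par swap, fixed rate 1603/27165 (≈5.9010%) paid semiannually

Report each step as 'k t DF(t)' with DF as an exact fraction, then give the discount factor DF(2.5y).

1 1/2 4811/5000
2 1 9519/10000
3 3/2 9283/10000
4 2 8871/10000
5 5/2 4319/5000
6 3 8397/10000
DF(2.5y) = 4319/5000 ≈ 0.863800

step 1 [0.5y] bond c/2=7/160: DF=(803437/800000 − 7/160·(0))/(1+7/160) = 4811/5000 ≈ 0.962200
step 2 [1y] bond c/2=3/400: DF=(3865023/4000000 − 3/400·(0.962200))/(1+3/400) = 9519/10000 ≈ 0.951900
step 3 [1.5y] zero: DF = P = 9283/10000 ≈ 0.928300
step 4 [2y] swap r/2=1129/37295: DF=(1 − 1129/37295·(0.962200+0.951900+0.928300))/(1+1129/37295) = 8871/10000 ≈ 0.887100
step 5 [2.5y] bond c/2=3/200: DF=(1865399/2000000 − 3/200·(0.962200+0.951900+0.928300+0.887100))/(1+3/200) = 4319/5000 ≈ 0.863800
step 6 [3y] swap r/2=1603/54330: DF=(1 − 1603/54330·(0.962200+0.951900+0.928300+0.887100+0.863800))/(1+1603/54330) = 8397/10000 ≈ 0.839700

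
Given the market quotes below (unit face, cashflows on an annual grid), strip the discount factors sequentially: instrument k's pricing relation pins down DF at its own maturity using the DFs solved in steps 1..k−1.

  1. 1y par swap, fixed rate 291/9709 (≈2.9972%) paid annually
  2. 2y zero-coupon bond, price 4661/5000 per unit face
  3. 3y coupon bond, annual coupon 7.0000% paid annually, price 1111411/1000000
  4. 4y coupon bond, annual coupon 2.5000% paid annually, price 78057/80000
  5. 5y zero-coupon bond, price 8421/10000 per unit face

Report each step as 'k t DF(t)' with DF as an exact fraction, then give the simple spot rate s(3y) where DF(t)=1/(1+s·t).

step 1 [1y] swap r/1=291/9709: DF=(1 − 291/9709·(0))/(1+291/9709) = 9709/10000 ≈ 0.970900
step 2 [2y] zero: DF = P = 4661/5000 ≈ 0.932200
step 3 [3y] bond c/1=7/100: DF=(1111411/1000000 − 7/100·(0.970900+0.932200))/(1+7/100) = 4571/5000 ≈ 0.914200
step 4 [4y] bond c/1=1/40: DF=(78057/80000 − 1/40·(0.970900+0.932200+0.914200))/(1+1/40) = 552/625 ≈ 0.883200
step 5 [5y] zero: DF = P = 8421/10000 ≈ 0.842100

1 1 9709/10000
2 2 4661/5000
3 3 4571/5000
4 4 552/625
5 5 8421/10000
s(3y) = (1/(4571/5000) − 1)/(3) = 143/4571 ≈ 3.1284%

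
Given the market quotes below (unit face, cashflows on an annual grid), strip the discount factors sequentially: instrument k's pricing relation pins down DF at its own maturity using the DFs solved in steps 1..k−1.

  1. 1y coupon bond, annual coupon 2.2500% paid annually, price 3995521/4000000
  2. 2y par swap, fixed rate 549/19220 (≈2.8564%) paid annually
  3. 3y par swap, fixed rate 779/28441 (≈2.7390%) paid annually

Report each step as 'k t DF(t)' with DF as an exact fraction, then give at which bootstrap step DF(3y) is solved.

1 1 9769/10000
2 2 9451/10000
3 3 9221/10000
DF(3y) is solved at step 3

step 1 [1y] bond c/1=9/400: DF=(3995521/4000000 − 9/400·(0))/(1+9/400) = 9769/10000 ≈ 0.976900
step 2 [2y] swap r/1=549/19220: DF=(1 − 549/19220·(0.976900))/(1+549/19220) = 9451/10000 ≈ 0.945100
step 3 [3y] swap r/1=779/28441: DF=(1 − 779/28441·(0.976900+0.945100))/(1+779/28441) = 9221/10000 ≈ 0.922100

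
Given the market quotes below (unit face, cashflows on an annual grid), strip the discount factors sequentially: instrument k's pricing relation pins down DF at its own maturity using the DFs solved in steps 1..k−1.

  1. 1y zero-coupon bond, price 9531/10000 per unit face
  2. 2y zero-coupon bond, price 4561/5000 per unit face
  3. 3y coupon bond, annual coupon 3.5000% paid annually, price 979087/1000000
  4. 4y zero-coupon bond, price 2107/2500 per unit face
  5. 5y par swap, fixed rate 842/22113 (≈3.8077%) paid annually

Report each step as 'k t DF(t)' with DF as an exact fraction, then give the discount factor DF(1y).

1 1 9531/10000
2 2 4561/5000
3 3 8829/10000
4 4 2107/2500
5 5 2079/2500
DF(1y) = 9531/10000 ≈ 0.953100

step 1 [1y] zero: DF = P = 9531/10000 ≈ 0.953100
step 2 [2y] zero: DF = P = 4561/5000 ≈ 0.912200
step 3 [3y] bond c/1=7/200: DF=(979087/1000000 − 7/200·(0.953100+0.912200))/(1+7/200) = 8829/10000 ≈ 0.882900
step 4 [4y] zero: DF = P = 2107/2500 ≈ 0.842800
step 5 [5y] swap r/1=842/22113: DF=(1 − 842/22113·(0.953100+0.912200+0.882900+0.842800))/(1+842/22113) = 2079/2500 ≈ 0.831600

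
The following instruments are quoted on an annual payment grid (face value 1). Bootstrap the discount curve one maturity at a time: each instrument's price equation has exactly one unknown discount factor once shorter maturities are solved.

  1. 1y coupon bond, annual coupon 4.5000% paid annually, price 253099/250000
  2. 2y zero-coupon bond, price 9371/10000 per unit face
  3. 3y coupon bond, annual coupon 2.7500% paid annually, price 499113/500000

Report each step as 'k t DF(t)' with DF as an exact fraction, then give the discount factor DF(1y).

1 1 1211/1250
2 2 9371/10000
3 3 1841/2000
DF(1y) = 1211/1250 ≈ 0.968800

step 1 [1y] bond c/1=9/200: DF=(253099/250000 − 9/200·(0))/(1+9/200) = 1211/1250 ≈ 0.968800
step 2 [2y] zero: DF = P = 9371/10000 ≈ 0.937100
step 3 [3y] bond c/1=11/400: DF=(499113/500000 − 11/400·(0.968800+0.937100))/(1+11/400) = 1841/2000 ≈ 0.920500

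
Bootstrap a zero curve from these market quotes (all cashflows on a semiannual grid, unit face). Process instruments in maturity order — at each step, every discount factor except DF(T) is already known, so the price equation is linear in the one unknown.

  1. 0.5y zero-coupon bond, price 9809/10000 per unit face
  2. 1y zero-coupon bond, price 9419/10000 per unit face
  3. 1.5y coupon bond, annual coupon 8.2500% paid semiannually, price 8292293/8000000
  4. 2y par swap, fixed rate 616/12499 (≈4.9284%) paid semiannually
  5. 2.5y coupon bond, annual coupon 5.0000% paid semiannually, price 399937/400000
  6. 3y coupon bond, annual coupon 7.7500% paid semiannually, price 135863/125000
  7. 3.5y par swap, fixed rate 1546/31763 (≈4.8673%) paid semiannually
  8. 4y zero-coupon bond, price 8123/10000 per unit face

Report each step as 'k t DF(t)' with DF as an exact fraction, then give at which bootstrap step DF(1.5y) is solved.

step 1 [0.5y] zero: DF = P = 9809/10000 ≈ 0.980900
step 2 [1y] zero: DF = P = 9419/10000 ≈ 0.941900
step 3 [1.5y] bond c/2=33/800: DF=(8292293/8000000 − 33/800·(0.980900+0.941900))/(1+33/800) = 9193/10000 ≈ 0.919300
step 4 [2y] swap r/2=308/12499: DF=(1 − 308/12499·(0.980900+0.941900+0.919300))/(1+308/12499) = 2269/2500 ≈ 0.907600
step 5 [2.5y] bond c/2=1/40: DF=(399937/400000 − 1/40·(0.980900+0.941900+0.919300+0.907600))/(1+1/40) = 221/250 ≈ 0.884000
step 6 [3y] bond c/2=31/800: DF=(135863/125000 − 31/800·(0.980900+0.941900+0.919300+0.907600+0.884000))/(1+31/800) = 1747/2000 ≈ 0.873500
step 7 [3.5y] swap r/2=773/31763: DF=(1 − 773/31763·(0.980900+0.941900+0.919300+0.907600+0.884000+0.873500))/(1+773/31763) = 4227/5000 ≈ 0.845400
step 8 [4y] zero: DF = P = 8123/10000 ≈ 0.812300

1 1/2 9809/10000
2 1 9419/10000
3 3/2 9193/10000
4 2 2269/2500
5 5/2 221/250
6 3 1747/2000
7 7/2 4227/5000
8 4 8123/10000
DF(1.5y) is solved at step 3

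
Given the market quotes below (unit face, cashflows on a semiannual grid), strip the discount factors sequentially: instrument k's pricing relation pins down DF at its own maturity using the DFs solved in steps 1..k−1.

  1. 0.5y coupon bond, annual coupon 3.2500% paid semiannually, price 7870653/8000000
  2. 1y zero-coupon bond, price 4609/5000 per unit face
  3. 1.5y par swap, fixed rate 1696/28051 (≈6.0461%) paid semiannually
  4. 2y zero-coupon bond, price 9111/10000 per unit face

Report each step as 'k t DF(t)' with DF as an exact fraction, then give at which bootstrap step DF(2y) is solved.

1 1/2 9681/10000
2 1 4609/5000
3 3/2 572/625
4 2 9111/10000
DF(2y) is solved at step 4

step 1 [0.5y] bond c/2=13/800: DF=(7870653/8000000 − 13/800·(0))/(1+13/800) = 9681/10000 ≈ 0.968100
step 2 [1y] zero: DF = P = 4609/5000 ≈ 0.921800
step 3 [1.5y] swap r/2=848/28051: DF=(1 − 848/28051·(0.968100+0.921800))/(1+848/28051) = 572/625 ≈ 0.915200
step 4 [2y] zero: DF = P = 9111/10000 ≈ 0.911100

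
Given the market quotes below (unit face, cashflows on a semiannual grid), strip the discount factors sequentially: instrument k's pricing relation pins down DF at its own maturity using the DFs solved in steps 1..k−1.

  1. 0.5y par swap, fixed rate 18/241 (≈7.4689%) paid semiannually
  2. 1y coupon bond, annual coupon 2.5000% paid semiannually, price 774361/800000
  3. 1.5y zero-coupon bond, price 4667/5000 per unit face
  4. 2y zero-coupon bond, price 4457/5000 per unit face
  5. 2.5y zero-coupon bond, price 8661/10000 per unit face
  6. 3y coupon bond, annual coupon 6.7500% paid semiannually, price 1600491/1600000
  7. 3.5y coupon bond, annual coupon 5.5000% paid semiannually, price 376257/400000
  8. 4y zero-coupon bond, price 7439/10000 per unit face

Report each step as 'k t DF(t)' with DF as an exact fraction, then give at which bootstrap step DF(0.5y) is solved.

1 1/2 241/250
2 1 9441/10000
3 3/2 4667/5000
4 2 4457/5000
5 5/2 8661/10000
6 3 327/400
7 7/2 1541/2000
8 4 7439/10000
DF(0.5y) is solved at step 1

step 1 [0.5y] swap r/2=9/241: DF=(1 − 9/241·(0))/(1+9/241) = 241/250 ≈ 0.964000
step 2 [1y] bond c/2=1/80: DF=(774361/800000 − 1/80·(0.964000))/(1+1/80) = 9441/10000 ≈ 0.944100
step 3 [1.5y] zero: DF = P = 4667/5000 ≈ 0.933400
step 4 [2y] zero: DF = P = 4457/5000 ≈ 0.891400
step 5 [2.5y] zero: DF = P = 8661/10000 ≈ 0.866100
step 6 [3y] bond c/2=27/800: DF=(1600491/1600000 − 27/800·(0.964000+0.944100+0.933400+0.891400+0.866100))/(1+27/800) = 327/400 ≈ 0.817500
step 7 [3.5y] bond c/2=11/400: DF=(376257/400000 − 11/400·(0.964000+0.944100+0.933400+0.891400+0.866100+0.817500))/(1+11/400) = 1541/2000 ≈ 0.770500
step 8 [4y] zero: DF = P = 7439/10000 ≈ 0.743900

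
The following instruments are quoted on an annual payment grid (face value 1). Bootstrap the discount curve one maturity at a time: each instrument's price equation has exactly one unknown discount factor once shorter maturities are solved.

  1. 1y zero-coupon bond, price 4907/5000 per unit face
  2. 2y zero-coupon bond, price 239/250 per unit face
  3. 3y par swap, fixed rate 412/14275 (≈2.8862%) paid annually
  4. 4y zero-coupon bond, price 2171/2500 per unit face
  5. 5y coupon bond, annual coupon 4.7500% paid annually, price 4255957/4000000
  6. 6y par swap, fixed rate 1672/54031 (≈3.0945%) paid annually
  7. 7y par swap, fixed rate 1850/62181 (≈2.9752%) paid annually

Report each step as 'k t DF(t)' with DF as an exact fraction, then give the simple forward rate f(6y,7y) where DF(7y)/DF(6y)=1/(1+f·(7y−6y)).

1 1 4907/5000
2 2 239/250
3 3 1147/1250
4 4 2171/2500
5 5 8469/10000
6 6 1041/1250
7 7 163/200
f(6y,7y) = ((1041/1250)/(163/200) − 1)/(1) = 89/4075 ≈ 2.1840%

step 1 [1y] zero: DF = P = 4907/5000 ≈ 0.981400
step 2 [2y] zero: DF = P = 239/250 ≈ 0.956000
step 3 [3y] swap r/1=412/14275: DF=(1 − 412/14275·(0.981400+0.956000))/(1+412/14275) = 1147/1250 ≈ 0.917600
step 4 [4y] zero: DF = P = 2171/2500 ≈ 0.868400
step 5 [5y] bond c/1=19/400: DF=(4255957/4000000 − 19/400·(0.981400+0.956000+0.917600+0.868400))/(1+19/400) = 8469/10000 ≈ 0.846900
step 6 [6y] swap r/1=1672/54031: DF=(1 − 1672/54031·(0.981400+0.956000+0.917600+0.868400+0.846900))/(1+1672/54031) = 1041/1250 ≈ 0.832800
step 7 [7y] swap r/1=1850/62181: DF=(1 − 1850/62181·(0.981400+0.956000+0.917600+0.868400+0.846900+0.832800))/(1+1850/62181) = 163/200 ≈ 0.815000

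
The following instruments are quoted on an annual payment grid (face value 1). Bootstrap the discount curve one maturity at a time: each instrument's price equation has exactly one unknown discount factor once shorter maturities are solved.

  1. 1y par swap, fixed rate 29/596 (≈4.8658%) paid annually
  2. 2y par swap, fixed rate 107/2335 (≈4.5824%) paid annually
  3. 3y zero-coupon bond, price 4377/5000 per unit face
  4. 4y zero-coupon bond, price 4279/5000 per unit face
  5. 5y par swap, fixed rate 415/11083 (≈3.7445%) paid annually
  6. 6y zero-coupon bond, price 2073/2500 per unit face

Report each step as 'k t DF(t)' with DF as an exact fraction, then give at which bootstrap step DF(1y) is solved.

step 1 [1y] swap r/1=29/596: DF=(1 − 29/596·(0))/(1+29/596) = 596/625 ≈ 0.953600
step 2 [2y] swap r/1=107/2335: DF=(1 − 107/2335·(0.953600))/(1+107/2335) = 1143/1250 ≈ 0.914400
step 3 [3y] zero: DF = P = 4377/5000 ≈ 0.875400
step 4 [4y] zero: DF = P = 4279/5000 ≈ 0.855800
step 5 [5y] swap r/1=415/11083: DF=(1 − 415/11083·(0.953600+0.914400+0.875400+0.855800))/(1+415/11083) = 417/500 ≈ 0.834000
step 6 [6y] zero: DF = P = 2073/2500 ≈ 0.829200

1 1 596/625
2 2 1143/1250
3 3 4377/5000
4 4 4279/5000
5 5 417/500
6 6 2073/2500
DF(1y) is solved at step 1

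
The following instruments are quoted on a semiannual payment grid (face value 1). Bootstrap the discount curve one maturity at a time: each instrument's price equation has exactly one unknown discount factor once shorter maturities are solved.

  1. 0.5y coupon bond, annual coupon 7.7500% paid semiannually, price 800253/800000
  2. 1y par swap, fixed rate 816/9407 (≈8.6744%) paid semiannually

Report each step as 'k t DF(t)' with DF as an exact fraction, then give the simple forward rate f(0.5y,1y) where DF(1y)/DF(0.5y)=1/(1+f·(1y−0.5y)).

step 1 [0.5y] bond c/2=31/800: DF=(800253/800000 − 31/800·(0))/(1+31/800) = 963/1000 ≈ 0.963000
step 2 [1y] swap r/2=408/9407: DF=(1 − 408/9407·(0.963000))/(1+408/9407) = 574/625 ≈ 0.918400

1 1/2 963/1000
2 1 574/625
f(0.5y,1y) = ((963/1000)/(574/625) − 1)/(1/2) = 223/2296 ≈ 9.7125%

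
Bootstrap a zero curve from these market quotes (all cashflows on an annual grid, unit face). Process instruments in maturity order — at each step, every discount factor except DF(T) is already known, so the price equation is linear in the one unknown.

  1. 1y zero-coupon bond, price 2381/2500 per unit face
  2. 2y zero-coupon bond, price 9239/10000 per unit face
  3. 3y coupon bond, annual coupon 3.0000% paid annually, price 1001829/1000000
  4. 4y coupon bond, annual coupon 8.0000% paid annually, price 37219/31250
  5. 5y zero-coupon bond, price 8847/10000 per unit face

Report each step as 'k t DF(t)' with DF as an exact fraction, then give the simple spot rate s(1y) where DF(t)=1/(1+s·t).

1 1 2381/2500
2 2 9239/10000
3 3 459/500
4 4 4479/5000
5 5 8847/10000
s(1y) = (1/(2381/2500) − 1)/(1) = 119/2381 ≈ 4.9979%

step 1 [1y] zero: DF = P = 2381/2500 ≈ 0.952400
step 2 [2y] zero: DF = P = 9239/10000 ≈ 0.923900
step 3 [3y] bond c/1=3/100: DF=(1001829/1000000 − 3/100·(0.952400+0.923900))/(1+3/100) = 459/500 ≈ 0.918000
step 4 [4y] bond c/1=2/25: DF=(37219/31250 − 2/25·(0.952400+0.923900+0.918000))/(1+2/25) = 4479/5000 ≈ 0.895800
step 5 [5y] zero: DF = P = 8847/10000 ≈ 0.884700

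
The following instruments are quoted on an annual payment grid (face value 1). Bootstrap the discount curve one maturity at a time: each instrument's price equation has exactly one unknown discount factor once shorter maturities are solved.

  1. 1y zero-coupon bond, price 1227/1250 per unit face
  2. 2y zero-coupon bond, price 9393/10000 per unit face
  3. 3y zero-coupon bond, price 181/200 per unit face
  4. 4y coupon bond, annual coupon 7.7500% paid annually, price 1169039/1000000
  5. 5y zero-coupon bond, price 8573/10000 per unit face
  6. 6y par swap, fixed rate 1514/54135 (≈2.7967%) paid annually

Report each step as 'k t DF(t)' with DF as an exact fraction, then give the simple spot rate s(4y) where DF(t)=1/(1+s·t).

1 1 1227/1250
2 2 9393/10000
3 3 181/200
4 4 8817/10000
5 5 8573/10000
6 6 4243/5000
s(4y) = (1/(8817/10000) − 1)/(4) = 1183/35268 ≈ 3.3543%

step 1 [1y] zero: DF = P = 1227/1250 ≈ 0.981600
step 2 [2y] zero: DF = P = 9393/10000 ≈ 0.939300
step 3 [3y] zero: DF = P = 181/200 ≈ 0.905000
step 4 [4y] bond c/1=31/400: DF=(1169039/1000000 − 31/400·(0.981600+0.939300+0.905000))/(1+31/400) = 8817/10000 ≈ 0.881700
step 5 [5y] zero: DF = P = 8573/10000 ≈ 0.857300
step 6 [6y] swap r/1=1514/54135: DF=(1 − 1514/54135·(0.981600+0.939300+0.905000+0.881700+0.857300))/(1+1514/54135) = 4243/5000 ≈ 0.848600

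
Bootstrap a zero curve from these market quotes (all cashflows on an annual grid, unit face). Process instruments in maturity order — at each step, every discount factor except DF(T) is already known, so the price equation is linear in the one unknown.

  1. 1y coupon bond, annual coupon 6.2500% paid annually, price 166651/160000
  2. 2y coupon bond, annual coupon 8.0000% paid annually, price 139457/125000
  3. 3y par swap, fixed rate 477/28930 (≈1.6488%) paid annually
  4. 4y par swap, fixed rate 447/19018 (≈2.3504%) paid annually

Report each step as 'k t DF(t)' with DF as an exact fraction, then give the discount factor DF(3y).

1 1 9803/10000
2 2 2401/2500
3 3 9523/10000
4 4 4553/5000
DF(3y) = 9523/10000 ≈ 0.952300

step 1 [1y] bond c/1=1/16: DF=(166651/160000 − 1/16·(0))/(1+1/16) = 9803/10000 ≈ 0.980300
step 2 [2y] bond c/1=2/25: DF=(139457/125000 − 2/25·(0.980300))/(1+2/25) = 2401/2500 ≈ 0.960400
step 3 [3y] swap r/1=477/28930: DF=(1 − 477/28930·(0.980300+0.960400))/(1+477/28930) = 9523/10000 ≈ 0.952300
step 4 [4y] swap r/1=447/19018: DF=(1 − 447/19018·(0.980300+0.960400+0.952300))/(1+447/19018) = 4553/5000 ≈ 0.910600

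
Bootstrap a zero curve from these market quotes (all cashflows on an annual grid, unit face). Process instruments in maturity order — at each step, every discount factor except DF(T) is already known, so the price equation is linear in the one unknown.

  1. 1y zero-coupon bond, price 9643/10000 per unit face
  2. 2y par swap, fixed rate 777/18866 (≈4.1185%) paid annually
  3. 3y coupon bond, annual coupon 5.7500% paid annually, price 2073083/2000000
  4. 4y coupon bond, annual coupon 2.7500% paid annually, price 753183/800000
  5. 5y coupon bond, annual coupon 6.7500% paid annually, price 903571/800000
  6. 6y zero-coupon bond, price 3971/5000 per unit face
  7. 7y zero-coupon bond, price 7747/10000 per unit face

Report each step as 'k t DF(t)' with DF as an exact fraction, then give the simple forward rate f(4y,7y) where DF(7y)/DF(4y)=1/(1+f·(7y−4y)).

1 1 9643/10000
2 2 9223/10000
3 3 1097/1250
4 4 8423/10000
5 5 83/100
6 6 3971/5000
7 7 7747/10000
f(4y,7y) = ((8423/10000)/(7747/10000) − 1)/(3) = 676/23241 ≈ 2.9087%

step 1 [1y] zero: DF = P = 9643/10000 ≈ 0.964300
step 2 [2y] swap r/1=777/18866: DF=(1 − 777/18866·(0.964300))/(1+777/18866) = 9223/10000 ≈ 0.922300
step 3 [3y] bond c/1=23/400: DF=(2073083/2000000 − 23/400·(0.964300+0.922300))/(1+23/400) = 1097/1250 ≈ 0.877600
step 4 [4y] bond c/1=11/400: DF=(753183/800000 − 11/400·(0.964300+0.922300+0.877600))/(1+11/400) = 8423/10000 ≈ 0.842300
step 5 [5y] bond c/1=27/400: DF=(903571/800000 − 27/400·(0.964300+0.922300+0.877600+0.842300))/(1+27/400) = 83/100 ≈ 0.830000
step 6 [6y] zero: DF = P = 3971/5000 ≈ 0.794200
step 7 [7y] zero: DF = P = 7747/10000 ≈ 0.774700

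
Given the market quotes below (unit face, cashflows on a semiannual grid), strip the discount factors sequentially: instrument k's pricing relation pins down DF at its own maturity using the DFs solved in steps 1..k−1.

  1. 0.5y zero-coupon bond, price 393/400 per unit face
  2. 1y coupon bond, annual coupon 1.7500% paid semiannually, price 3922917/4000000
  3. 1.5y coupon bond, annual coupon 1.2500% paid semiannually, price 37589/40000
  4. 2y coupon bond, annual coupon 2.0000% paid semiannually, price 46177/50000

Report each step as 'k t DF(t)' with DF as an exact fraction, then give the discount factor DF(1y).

step 1 [0.5y] zero: DF = P = 393/400 ≈ 0.982500
step 2 [1y] bond c/2=7/800: DF=(3922917/4000000 − 7/800·(0.982500))/(1+7/800) = 9637/10000 ≈ 0.963700
step 3 [1.5y] bond c/2=1/160: DF=(37589/40000 − 1/160·(0.982500+0.963700))/(1+1/160) = 4609/5000 ≈ 0.921800
step 4 [2y] bond c/2=1/100: DF=(46177/50000 − 1/100·(0.982500+0.963700+0.921800))/(1+1/100) = 443/500 ≈ 0.886000

1 1/2 393/400
2 1 9637/10000
3 3/2 4609/5000
4 2 443/500
DF(1y) = 9637/10000 ≈ 0.963700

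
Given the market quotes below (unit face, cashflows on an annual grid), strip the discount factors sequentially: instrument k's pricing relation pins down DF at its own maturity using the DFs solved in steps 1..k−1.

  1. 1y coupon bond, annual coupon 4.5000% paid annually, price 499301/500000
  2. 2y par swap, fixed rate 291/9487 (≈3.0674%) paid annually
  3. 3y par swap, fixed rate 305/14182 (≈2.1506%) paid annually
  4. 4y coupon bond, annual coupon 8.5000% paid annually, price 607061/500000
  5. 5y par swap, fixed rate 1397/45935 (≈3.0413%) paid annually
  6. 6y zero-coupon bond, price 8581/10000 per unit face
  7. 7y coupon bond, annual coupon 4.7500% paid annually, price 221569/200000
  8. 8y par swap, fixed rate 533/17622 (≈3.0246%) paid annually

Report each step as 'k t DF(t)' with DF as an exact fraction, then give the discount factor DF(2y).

step 1 [1y] bond c/1=9/200: DF=(499301/500000 − 9/200·(0))/(1+9/200) = 2389/2500 ≈ 0.955600
step 2 [2y] swap r/1=291/9487: DF=(1 − 291/9487·(0.955600))/(1+291/9487) = 4709/5000 ≈ 0.941800
step 3 [3y] swap r/1=305/14182: DF=(1 − 305/14182·(0.955600+0.941800))/(1+305/14182) = 939/1000 ≈ 0.939000
step 4 [4y] bond c/1=17/200: DF=(607061/500000 − 17/200·(0.955600+0.941800+0.939000))/(1+17/200) = 1121/1250 ≈ 0.896800
step 5 [5y] swap r/1=1397/45935: DF=(1 − 1397/45935·(0.955600+0.941800+0.939000+0.896800))/(1+1397/45935) = 8603/10000 ≈ 0.860300
step 6 [6y] zero: DF = P = 8581/10000 ≈ 0.858100
step 7 [7y] bond c/1=19/400: DF=(221569/200000 − 19/400·(0.955600+0.941800+0.939000+0.896800+0.860300+0.858100))/(1+19/400) = 1013/1250 ≈ 0.810400
step 8 [8y] swap r/1=533/17622: DF=(1 − 533/17622·(0.955600+0.941800+0.939000+0.896800+0.860300+0.858100+0.810400))/(1+533/17622) = 1967/2500 ≈ 0.786800

1 1 2389/2500
2 2 4709/5000
3 3 939/1000
4 4 1121/1250
5 5 8603/10000
6 6 8581/10000
7 7 1013/1250
8 8 1967/2500
DF(2y) = 4709/5000 ≈ 0.941800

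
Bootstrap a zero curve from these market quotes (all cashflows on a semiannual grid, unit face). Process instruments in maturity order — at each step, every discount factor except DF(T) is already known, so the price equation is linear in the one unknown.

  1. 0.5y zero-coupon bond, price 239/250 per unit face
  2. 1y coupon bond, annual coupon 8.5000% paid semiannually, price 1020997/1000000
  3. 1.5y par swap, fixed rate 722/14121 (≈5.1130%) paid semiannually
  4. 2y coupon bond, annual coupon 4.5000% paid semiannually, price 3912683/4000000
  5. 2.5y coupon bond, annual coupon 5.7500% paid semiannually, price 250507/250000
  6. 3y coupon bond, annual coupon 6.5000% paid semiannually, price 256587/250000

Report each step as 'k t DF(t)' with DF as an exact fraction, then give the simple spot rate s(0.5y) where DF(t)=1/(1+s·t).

step 1 [0.5y] zero: DF = P = 239/250 ≈ 0.956000
step 2 [1y] bond c/2=17/400: DF=(1020997/1000000 − 17/400·(0.956000))/(1+17/400) = 2351/2500 ≈ 0.940400
step 3 [1.5y] swap r/2=361/14121: DF=(1 − 361/14121·(0.956000+0.940400))/(1+361/14121) = 4639/5000 ≈ 0.927800
step 4 [2y] bond c/2=9/400: DF=(3912683/4000000 − 9/400·(0.956000+0.940400+0.927800))/(1+9/400) = 1789/2000 ≈ 0.894500
step 5 [2.5y] bond c/2=23/800: DF=(250507/250000 − 23/800·(0.956000+0.940400+0.927800+0.894500))/(1+23/800) = 8701/10000 ≈ 0.870100
step 6 [3y] bond c/2=13/400: DF=(256587/250000 − 13/400·(0.956000+0.940400+0.927800+0.894500+0.870100))/(1+13/400) = 531/625 ≈ 0.849600

1 1/2 239/250
2 1 2351/2500
3 3/2 4639/5000
4 2 1789/2000
5 5/2 8701/10000
6 3 531/625
s(0.5y) = (1/(239/250) − 1)/(1/2) = 22/239 ≈ 9.2050%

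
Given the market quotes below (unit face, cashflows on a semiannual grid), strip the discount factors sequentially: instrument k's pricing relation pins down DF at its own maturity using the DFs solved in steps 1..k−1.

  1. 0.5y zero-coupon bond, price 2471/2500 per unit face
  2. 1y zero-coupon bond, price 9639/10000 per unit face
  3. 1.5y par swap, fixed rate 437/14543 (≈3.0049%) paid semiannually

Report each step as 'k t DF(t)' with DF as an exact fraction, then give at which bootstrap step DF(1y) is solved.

1 1/2 2471/2500
2 1 9639/10000
3 3/2 9563/10000
DF(1y) is solved at step 2

step 1 [0.5y] zero: DF = P = 2471/2500 ≈ 0.988400
step 2 [1y] zero: DF = P = 9639/10000 ≈ 0.963900
step 3 [1.5y] swap r/2=437/29086: DF=(1 − 437/29086·(0.988400+0.963900))/(1+437/29086) = 9563/10000 ≈ 0.956300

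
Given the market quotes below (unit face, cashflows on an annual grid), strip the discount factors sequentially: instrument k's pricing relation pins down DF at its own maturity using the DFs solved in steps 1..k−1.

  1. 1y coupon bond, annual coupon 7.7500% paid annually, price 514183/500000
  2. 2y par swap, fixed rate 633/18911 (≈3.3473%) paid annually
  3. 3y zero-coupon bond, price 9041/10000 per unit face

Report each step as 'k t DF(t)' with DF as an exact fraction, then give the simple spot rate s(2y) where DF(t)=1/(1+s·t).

step 1 [1y] bond c/1=31/400: DF=(514183/500000 − 31/400·(0))/(1+31/400) = 1193/1250 ≈ 0.954400
step 2 [2y] swap r/1=633/18911: DF=(1 − 633/18911·(0.954400))/(1+633/18911) = 9367/10000 ≈ 0.936700
step 3 [3y] zero: DF = P = 9041/10000 ≈ 0.904100

1 1 1193/1250
2 2 9367/10000
3 3 9041/10000
s(2y) = (1/(9367/10000) − 1)/(2) = 633/18734 ≈ 3.3789%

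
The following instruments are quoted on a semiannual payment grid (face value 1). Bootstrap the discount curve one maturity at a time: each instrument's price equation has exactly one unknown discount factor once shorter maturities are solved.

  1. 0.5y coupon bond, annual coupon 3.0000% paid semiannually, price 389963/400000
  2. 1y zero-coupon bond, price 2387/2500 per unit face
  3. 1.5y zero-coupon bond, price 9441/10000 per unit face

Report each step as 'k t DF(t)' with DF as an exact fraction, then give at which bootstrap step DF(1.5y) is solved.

1 1/2 1921/2000
2 1 2387/2500
3 3/2 9441/10000
DF(1.5y) is solved at step 3

step 1 [0.5y] bond c/2=3/200: DF=(389963/400000 − 3/200·(0))/(1+3/200) = 1921/2000 ≈ 0.960500
step 2 [1y] zero: DF = P = 2387/2500 ≈ 0.954800
step 3 [1.5y] zero: DF = P = 9441/10000 ≈ 0.944100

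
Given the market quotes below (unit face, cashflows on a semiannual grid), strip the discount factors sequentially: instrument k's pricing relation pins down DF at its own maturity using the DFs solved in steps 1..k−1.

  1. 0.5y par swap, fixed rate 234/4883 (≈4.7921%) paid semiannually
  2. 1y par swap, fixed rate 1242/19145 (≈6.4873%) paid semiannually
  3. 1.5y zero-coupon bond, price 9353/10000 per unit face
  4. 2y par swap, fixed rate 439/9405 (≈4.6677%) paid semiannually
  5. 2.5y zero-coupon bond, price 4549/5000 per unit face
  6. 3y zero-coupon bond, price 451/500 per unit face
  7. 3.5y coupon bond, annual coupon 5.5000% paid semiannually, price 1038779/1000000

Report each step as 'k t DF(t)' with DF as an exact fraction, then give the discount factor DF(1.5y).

step 1 [0.5y] swap r/2=117/4883: DF=(1 − 117/4883·(0))/(1+117/4883) = 4883/5000 ≈ 0.976600
step 2 [1y] swap r/2=621/19145: DF=(1 − 621/19145·(0.976600))/(1+621/19145) = 9379/10000 ≈ 0.937900
step 3 [1.5y] zero: DF = P = 9353/10000 ≈ 0.935300
step 4 [2y] swap r/2=439/18810: DF=(1 − 439/18810·(0.976600+0.937900+0.935300))/(1+439/18810) = 4561/5000 ≈ 0.912200
step 5 [2.5y] zero: DF = P = 4549/5000 ≈ 0.909800
step 6 [3y] zero: DF = P = 451/500 ≈ 0.902000
step 7 [3.5y] bond c/2=11/400: DF=(1038779/1000000 − 11/400·(0.976600+0.937900+0.935300+0.912200+0.909800+0.902000))/(1+11/400) = 4309/5000 ≈ 0.861800

1 1/2 4883/5000
2 1 9379/10000
3 3/2 9353/10000
4 2 4561/5000
5 5/2 4549/5000
6 3 451/500
7 7/2 4309/5000
DF(1.5y) = 9353/10000 ≈ 0.935300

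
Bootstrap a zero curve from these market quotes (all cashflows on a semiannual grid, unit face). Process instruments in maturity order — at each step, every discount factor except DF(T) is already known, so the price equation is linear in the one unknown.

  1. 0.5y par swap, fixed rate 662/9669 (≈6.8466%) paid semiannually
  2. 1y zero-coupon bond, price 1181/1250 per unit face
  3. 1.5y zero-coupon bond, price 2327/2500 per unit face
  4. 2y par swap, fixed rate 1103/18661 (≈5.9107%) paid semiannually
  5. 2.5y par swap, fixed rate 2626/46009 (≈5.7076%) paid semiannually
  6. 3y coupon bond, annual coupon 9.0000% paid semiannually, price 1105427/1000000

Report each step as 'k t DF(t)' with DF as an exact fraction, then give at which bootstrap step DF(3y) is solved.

1 1/2 9669/10000
2 1 1181/1250
3 3/2 2327/2500
4 2 8897/10000
5 5/2 8687/10000
6 3 8597/10000
DF(3y) is solved at step 6

step 1 [0.5y] swap r/2=331/9669: DF=(1 − 331/9669·(0))/(1+331/9669) = 9669/10000 ≈ 0.966900
step 2 [1y] zero: DF = P = 1181/1250 ≈ 0.944800
step 3 [1.5y] zero: DF = P = 2327/2500 ≈ 0.930800
step 4 [2y] swap r/2=1103/37322: DF=(1 − 1103/37322·(0.966900+0.944800+0.930800))/(1+1103/37322) = 8897/10000 ≈ 0.889700
step 5 [2.5y] swap r/2=1313/46009: DF=(1 − 1313/46009·(0.966900+0.944800+0.930800+0.889700))/(1+1313/46009) = 8687/10000 ≈ 0.868700
step 6 [3y] bond c/2=9/200: DF=(1105427/1000000 − 9/200·(0.966900+0.944800+0.930800+0.889700+0.868700))/(1+9/200) = 8597/10000 ≈ 0.859700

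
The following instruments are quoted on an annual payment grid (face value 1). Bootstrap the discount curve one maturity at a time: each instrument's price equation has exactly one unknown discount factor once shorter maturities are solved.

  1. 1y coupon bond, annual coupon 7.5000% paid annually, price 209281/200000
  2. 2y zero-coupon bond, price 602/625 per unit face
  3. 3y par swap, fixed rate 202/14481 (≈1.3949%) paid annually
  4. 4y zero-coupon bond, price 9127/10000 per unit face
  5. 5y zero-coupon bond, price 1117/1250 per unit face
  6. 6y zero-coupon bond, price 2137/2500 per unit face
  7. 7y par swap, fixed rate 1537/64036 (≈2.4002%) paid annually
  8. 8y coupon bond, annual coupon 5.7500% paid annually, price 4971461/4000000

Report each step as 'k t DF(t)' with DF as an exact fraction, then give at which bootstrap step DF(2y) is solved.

1 1 4867/5000
2 2 602/625
3 3 2399/2500
4 4 9127/10000
5 5 1117/1250
6 6 2137/2500
7 7 8463/10000
8 8 8271/10000
DF(2y) is solved at step 2

step 1 [1y] bond c/1=3/40: DF=(209281/200000 − 3/40·(0))/(1+3/40) = 4867/5000 ≈ 0.973400
step 2 [2y] zero: DF = P = 602/625 ≈ 0.963200
step 3 [3y] swap r/1=202/14481: DF=(1 − 202/14481·(0.973400+0.963200))/(1+202/14481) = 2399/2500 ≈ 0.959600
step 4 [4y] zero: DF = P = 9127/10000 ≈ 0.912700
step 5 [5y] zero: DF = P = 1117/1250 ≈ 0.893600
step 6 [6y] zero: DF = P = 2137/2500 ≈ 0.854800
step 7 [7y] swap r/1=1537/64036: DF=(1 − 1537/64036·(0.973400+0.963200+0.959600+0.912700+0.893600+0.854800))/(1+1537/64036) = 8463/10000 ≈ 0.846300
step 8 [8y] bond c/1=23/400: DF=(4971461/4000000 − 23/400·(0.973400+0.963200+0.959600+0.912700+0.893600+0.854800+0.846300))/(1+23/400) = 8271/10000 ≈ 0.827100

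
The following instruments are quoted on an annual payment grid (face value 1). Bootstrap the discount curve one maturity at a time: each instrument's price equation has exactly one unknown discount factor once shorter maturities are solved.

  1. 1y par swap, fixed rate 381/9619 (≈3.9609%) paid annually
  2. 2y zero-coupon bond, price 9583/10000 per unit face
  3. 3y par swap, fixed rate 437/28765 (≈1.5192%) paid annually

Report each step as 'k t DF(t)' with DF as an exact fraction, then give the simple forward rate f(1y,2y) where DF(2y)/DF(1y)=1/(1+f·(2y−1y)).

step 1 [1y] swap r/1=381/9619: DF=(1 − 381/9619·(0))/(1+381/9619) = 9619/10000 ≈ 0.961900
step 2 [2y] zero: DF = P = 9583/10000 ≈ 0.958300
step 3 [3y] swap r/1=437/28765: DF=(1 − 437/28765·(0.961900+0.958300))/(1+437/28765) = 9563/10000 ≈ 0.956300

1 1 9619/10000
2 2 9583/10000
3 3 9563/10000
f(1y,2y) = ((9619/10000)/(9583/10000) − 1)/(1) = 36/9583 ≈ 0.3757%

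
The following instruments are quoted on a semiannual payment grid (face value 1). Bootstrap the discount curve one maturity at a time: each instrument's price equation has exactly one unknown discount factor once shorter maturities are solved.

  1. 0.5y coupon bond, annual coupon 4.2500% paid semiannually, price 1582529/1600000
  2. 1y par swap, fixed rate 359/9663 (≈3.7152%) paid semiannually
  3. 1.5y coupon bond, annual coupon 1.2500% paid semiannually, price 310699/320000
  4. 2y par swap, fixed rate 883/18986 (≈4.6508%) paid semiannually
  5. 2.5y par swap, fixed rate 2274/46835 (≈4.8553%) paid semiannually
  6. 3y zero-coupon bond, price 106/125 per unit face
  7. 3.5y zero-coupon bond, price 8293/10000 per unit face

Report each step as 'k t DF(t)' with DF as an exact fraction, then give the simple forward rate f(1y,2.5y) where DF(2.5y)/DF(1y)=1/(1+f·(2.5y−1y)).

1 1/2 1937/2000
2 1 9641/10000
3 3/2 9529/10000
4 2 9117/10000
5 5/2 8863/10000
6 3 106/125
7 7/2 8293/10000
f(1y,2.5y) = ((9641/10000)/(8863/10000) − 1)/(3/2) = 1556/26589 ≈ 5.8520%

step 1 [0.5y] bond c/2=17/800: DF=(1582529/1600000 − 17/800·(0))/(1+17/800) = 1937/2000 ≈ 0.968500
step 2 [1y] swap r/2=359/19326: DF=(1 − 359/19326·(0.968500))/(1+359/19326) = 9641/10000 ≈ 0.964100
step 3 [1.5y] bond c/2=1/160: DF=(310699/320000 − 1/160·(0.968500+0.964100))/(1+1/160) = 9529/10000 ≈ 0.952900
step 4 [2y] swap r/2=883/37972: DF=(1 − 883/37972·(0.968500+0.964100+0.952900))/(1+883/37972) = 9117/10000 ≈ 0.911700
step 5 [2.5y] swap r/2=1137/46835: DF=(1 − 1137/46835·(0.968500+0.964100+0.952900+0.911700))/(1+1137/46835) = 8863/10000 ≈ 0.886300
step 6 [3y] zero: DF = P = 106/125 ≈ 0.848000
step 7 [3.5y] zero: DF = P = 8293/10000 ≈ 0.829300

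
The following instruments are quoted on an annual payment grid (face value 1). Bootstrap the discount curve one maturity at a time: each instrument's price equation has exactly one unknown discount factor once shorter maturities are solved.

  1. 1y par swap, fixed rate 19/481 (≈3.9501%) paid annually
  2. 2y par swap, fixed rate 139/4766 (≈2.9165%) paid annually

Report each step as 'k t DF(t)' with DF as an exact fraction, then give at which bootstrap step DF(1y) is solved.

1 1 481/500
2 2 2361/2500
DF(1y) is solved at step 1

step 1 [1y] swap r/1=19/481: DF=(1 − 19/481·(0))/(1+19/481) = 481/500 ≈ 0.962000
step 2 [2y] swap r/1=139/4766: DF=(1 − 139/4766·(0.962000))/(1+139/4766) = 2361/2500 ≈ 0.944400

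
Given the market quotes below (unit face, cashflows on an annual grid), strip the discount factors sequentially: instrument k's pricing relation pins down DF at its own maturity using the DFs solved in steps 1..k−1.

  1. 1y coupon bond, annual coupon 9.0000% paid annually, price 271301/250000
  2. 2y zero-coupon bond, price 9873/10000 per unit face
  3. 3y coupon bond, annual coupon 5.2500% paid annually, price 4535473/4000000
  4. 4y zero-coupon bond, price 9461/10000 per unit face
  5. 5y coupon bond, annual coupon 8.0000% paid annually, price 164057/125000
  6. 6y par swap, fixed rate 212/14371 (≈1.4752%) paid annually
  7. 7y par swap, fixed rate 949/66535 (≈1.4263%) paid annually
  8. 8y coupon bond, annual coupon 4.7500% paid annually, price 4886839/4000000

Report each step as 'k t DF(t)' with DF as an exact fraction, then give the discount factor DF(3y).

step 1 [1y] bond c/1=9/100: DF=(271301/250000 − 9/100·(0))/(1+9/100) = 2489/2500 ≈ 0.995600
step 2 [2y] zero: DF = P = 9873/10000 ≈ 0.987300
step 3 [3y] bond c/1=21/400: DF=(4535473/4000000 − 21/400·(0.995600+0.987300))/(1+21/400) = 1223/1250 ≈ 0.978400
step 4 [4y] zero: DF = P = 9461/10000 ≈ 0.946100
step 5 [5y] bond c/1=2/25: DF=(164057/125000 − 2/25·(0.995600+0.987300+0.978400+0.946100))/(1+2/25) = 4629/5000 ≈ 0.925800
step 6 [6y] swap r/1=212/14371: DF=(1 − 212/14371·(0.995600+0.987300+0.978400+0.946100+0.925800))/(1+212/14371) = 572/625 ≈ 0.915200
step 7 [7y] swap r/1=949/66535: DF=(1 − 949/66535·(0.995600+0.987300+0.978400+0.946100+0.925800+0.915200))/(1+949/66535) = 9051/10000 ≈ 0.905100
step 8 [8y] bond c/1=19/400: DF=(4886839/4000000 − 19/400·(0.995600+0.987300+0.978400+0.946100+0.925800+0.915200+0.905100))/(1+19/400) = 4323/5000 ≈ 0.864600

1 1 2489/2500
2 2 9873/10000
3 3 1223/1250
4 4 9461/10000
5 5 4629/5000
6 6 572/625
7 7 9051/10000
8 8 4323/5000
DF(3y) = 1223/1250 ≈ 0.978400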